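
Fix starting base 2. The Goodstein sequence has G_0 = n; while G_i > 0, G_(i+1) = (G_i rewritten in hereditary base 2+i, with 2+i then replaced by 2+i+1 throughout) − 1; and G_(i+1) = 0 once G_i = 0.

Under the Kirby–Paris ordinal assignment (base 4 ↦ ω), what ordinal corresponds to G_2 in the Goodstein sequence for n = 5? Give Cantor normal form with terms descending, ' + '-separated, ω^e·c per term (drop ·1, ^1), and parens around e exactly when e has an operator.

ω^3·3 + ω^2·3 + ω·3 + 3

step 0: 5 = 2^2 + 1; sub 3 for 2: 3^3 + 1; = 28; G_1 = 28−1 = 27
step 1: 27 = 3^3; sub 4 for 3: 4^4; = 256; G_2 = 256−1 = 255
step 2: 255 = 3·4^3 + 3·4^2 + 3·4 + 3; sub 5 for 4: 3·5^3 + 3·5^2 + 3·5 + 3; = 468; G_3 = 468−1 = 467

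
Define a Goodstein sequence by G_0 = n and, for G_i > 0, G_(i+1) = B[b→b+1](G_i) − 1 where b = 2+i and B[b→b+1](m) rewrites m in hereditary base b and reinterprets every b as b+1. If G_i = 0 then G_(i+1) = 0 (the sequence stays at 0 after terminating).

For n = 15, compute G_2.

base 2: 15 = 2^(2 + 1) + 2^2 + 2 + 1; at 3: 3^(3 + 1) + 3^3 + 3 + 1 = 112; next = 111
base 3: 111 = 3^(3 + 1) + 3^3 + 3; at 4: 4^(4 + 1) + 4^4 + 4 = 1284; next = 1283
base 4: 1283 = 4^(4 + 1) + 4^4 + 3; at 5: 5^(5 + 1) + 5^5 + 3 = 18753; next = 18752

1283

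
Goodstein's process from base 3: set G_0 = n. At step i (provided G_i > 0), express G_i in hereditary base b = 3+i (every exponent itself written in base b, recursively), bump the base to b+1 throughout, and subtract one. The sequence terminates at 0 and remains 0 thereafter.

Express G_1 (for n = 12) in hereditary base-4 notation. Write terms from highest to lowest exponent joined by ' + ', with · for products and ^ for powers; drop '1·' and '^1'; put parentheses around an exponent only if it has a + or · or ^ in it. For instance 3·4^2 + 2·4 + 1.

base 3: 12 = 3^2 + 3; at 4: 4^2 + 4 = 20; next = 19
base 4: 19 = 4^2 + 3; at 5: 5^2 + 3 = 28; next = 27

4^2 + 3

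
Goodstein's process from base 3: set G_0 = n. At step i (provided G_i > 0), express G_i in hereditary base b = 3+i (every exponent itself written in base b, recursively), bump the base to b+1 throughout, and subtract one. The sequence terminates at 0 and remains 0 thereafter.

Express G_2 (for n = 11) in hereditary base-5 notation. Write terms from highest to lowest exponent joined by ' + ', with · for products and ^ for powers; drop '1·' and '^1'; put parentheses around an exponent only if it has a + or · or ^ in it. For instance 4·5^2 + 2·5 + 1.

5^2

i=0: 11 = 3^2 + 2 (b=3); 3→4: 4^2 + 2 = 18; 18−1 = 17
i=1: 17 = 4^2 + 1 (b=4); 4→5: 5^2 + 1 = 26; 26−1 = 25
i=2: 25 = 5^2 (b=5); 5→6: 6^2 = 36; 36−1 = 35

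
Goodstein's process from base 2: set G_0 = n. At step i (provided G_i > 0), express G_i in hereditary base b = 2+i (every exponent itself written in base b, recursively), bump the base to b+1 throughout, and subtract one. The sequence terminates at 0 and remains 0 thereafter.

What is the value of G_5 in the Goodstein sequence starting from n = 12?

5764910

(0) 12|_2 = 2^(2 + 1) + 2^2 ↦ 3^(3 + 1) + 3^3|_3 = 108 ⇒ 107
(1) 107|_3 = 3^(3 + 1) + 2·3^2 + 2·3 + 2 ↦ 4^(4 + 1) + 2·4^2 + 2·4 + 2|_4 = 1066 ⇒ 1065
(2) 1065|_4 = 4^(4 + 1) + 2·4^2 + 2·4 + 1 ↦ 5^(5 + 1) + 2·5^2 + 2·5 + 1|_5 = 15686 ⇒ 15685
(3) 15685|_5 = 5^(5 + 1) + 2·5^2 + 2·5 ↦ 6^(6 + 1) + 2·6^2 + 2·6|_6 = 280020 ⇒ 280019
(4) 280019|_6 = 6^(6 + 1) + 2·6^2 + 6 + 5 ↦ 7^(7 + 1) + 2·7^2 + 7 + 5|_7 = 5764911 ⇒ 5764910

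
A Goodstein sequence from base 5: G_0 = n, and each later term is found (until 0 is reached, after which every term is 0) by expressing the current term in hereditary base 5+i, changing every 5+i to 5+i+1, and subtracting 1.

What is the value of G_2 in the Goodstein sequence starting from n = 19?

23

G_0=19  [base 5] 3·5 + 4  →[5↦6]→  3·6 + 4 = 22  −1 ⇒ G_1=21
G_1=21  [base 6] 3·6 + 3  →[6↦7]→  3·7 + 3 = 24  −1 ⇒ G_2=23
G_2=23  [base 7] 3·7 + 2  →[7↦8]→  3·8 + 2 = 26  −1 ⇒ G_3=25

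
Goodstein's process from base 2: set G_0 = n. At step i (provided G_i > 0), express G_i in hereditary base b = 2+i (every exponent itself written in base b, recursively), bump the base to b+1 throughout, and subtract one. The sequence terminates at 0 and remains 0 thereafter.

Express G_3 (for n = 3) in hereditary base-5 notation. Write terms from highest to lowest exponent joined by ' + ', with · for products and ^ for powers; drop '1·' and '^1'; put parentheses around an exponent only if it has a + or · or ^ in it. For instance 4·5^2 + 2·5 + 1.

base 2: 3 = 2 + 1; at 3: 3 + 1 = 4; next = 3
base 3: 3 = 3; at 4: 4 = 4; next = 3
base 4: 3 = 3; at 5: 3 = 3; next = 2
base 5: 2 = 2; at 6: 2 = 2; next = 1

2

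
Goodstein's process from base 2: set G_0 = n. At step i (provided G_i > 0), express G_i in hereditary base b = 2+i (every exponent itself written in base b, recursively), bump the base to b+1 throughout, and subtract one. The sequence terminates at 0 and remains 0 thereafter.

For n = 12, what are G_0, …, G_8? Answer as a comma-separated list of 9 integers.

12, 107, 1065, 15685, 280019, 5764910, 134217867, 3486784574, 100000000211

(0) 12|_2 = 2^(2 + 1) + 2^2 ↦ 3^(3 + 1) + 3^3|_3 = 108 ⇒ 107
(1) 107|_3 = 3^(3 + 1) + 2·3^2 + 2·3 + 2 ↦ 4^(4 + 1) + 2·4^2 + 2·4 + 2|_4 = 1066 ⇒ 1065
(2) 1065|_4 = 4^(4 + 1) + 2·4^2 + 2·4 + 1 ↦ 5^(5 + 1) + 2·5^2 + 2·5 + 1|_5 = 15686 ⇒ 15685
(3) 15685|_5 = 5^(5 + 1) + 2·5^2 + 2·5 ↦ 6^(6 + 1) + 2·6^2 + 2·6|_6 = 280020 ⇒ 280019
(4) 280019|_6 = 6^(6 + 1) + 2·6^2 + 6 + 5 ↦ 7^(7 + 1) + 2·7^2 + 7 + 5|_7 = 5764911 ⇒ 5764910
(5) 5764910|_7 = 7^(7 + 1) + 2·7^2 + 7 + 4 ↦ 8^(8 + 1) + 2·8^2 + 8 + 4|_8 = 134217868 ⇒ 134217867
(6) 134217867|_8 = 8^(8 + 1) + 2·8^2 + 8 + 3 ↦ 9^(9 + 1) + 2·9^2 + 9 + 3|_9 = 3486784575 ⇒ 3486784574
(7) 3486784574|_9 = 9^(9 + 1) + 2·9^2 + 9 + 2 ↦ 10^(10 + 1) + 2·10^2 + 10 + 2|_10 = 100000000212 ⇒ 100000000211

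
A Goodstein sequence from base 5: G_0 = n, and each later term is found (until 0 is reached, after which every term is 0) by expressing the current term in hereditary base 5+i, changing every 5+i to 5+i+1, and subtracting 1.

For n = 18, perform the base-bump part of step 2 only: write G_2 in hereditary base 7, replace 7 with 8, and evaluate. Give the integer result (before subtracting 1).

25

G_0 = 18. HB_5(18) = 3·5 + 3. Bump = 21. G_1 = 20.
G_1 = 20. HB_6(20) = 3·6 + 2. Bump = 23. G_2 = 22.
G_2 = 22. HB_7(22) = 3·7 + 1. Bump = 25. G_3 = 24.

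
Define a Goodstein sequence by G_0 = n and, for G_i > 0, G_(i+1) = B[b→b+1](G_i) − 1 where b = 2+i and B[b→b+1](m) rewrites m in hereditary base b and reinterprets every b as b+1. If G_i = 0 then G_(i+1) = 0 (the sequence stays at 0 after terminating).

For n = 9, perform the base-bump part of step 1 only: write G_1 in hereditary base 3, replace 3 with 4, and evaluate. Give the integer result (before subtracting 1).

1024

base 2: 9 = 2^(2 + 1) + 1; at 3: 3^(3 + 1) + 1 = 82; next = 81
base 3: 81 = 3^(3 + 1); at 4: 4^(4 + 1) = 1024; next = 1023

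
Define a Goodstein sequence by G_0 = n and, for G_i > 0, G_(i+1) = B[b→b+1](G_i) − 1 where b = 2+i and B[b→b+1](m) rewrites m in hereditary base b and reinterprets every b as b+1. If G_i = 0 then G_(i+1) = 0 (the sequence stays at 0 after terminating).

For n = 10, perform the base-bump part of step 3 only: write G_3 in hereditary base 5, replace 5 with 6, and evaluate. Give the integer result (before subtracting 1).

[0] 10 ≡ 2^(2 + 1) + 2 (base 2). Lift 3: 84. −1: 83.
[1] 83 ≡ 3^(3 + 1) + 2 (base 3). Lift 4: 1026. −1: 1025.
[2] 1025 ≡ 4^(4 + 1) + 1 (base 4). Lift 5: 15626. −1: 15625.
[3] 15625 ≡ 5^(5 + 1) (base 5). Lift 6: 279936. −1: 279935.

279936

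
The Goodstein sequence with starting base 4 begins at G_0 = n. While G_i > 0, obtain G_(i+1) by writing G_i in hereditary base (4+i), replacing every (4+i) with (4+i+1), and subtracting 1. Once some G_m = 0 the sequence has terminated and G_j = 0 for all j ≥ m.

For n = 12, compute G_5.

18

G_0=12  [base 4] 3·4  →[4↦5]→  3·5 = 15  −1 ⇒ G_1=14
G_1=14  [base 5] 2·5 + 4  →[5↦6]→  2·6 + 4 = 16  −1 ⇒ G_2=15
G_2=15  [base 6] 2·6 + 3  →[6↦7]→  2·7 + 3 = 17  −1 ⇒ G_3=16
G_3=16  [base 7] 2·7 + 2  →[7↦8]→  2·8 + 2 = 18  −1 ⇒ G_4=17
G_4=17  [base 8] 2·8 + 1  →[8↦9]→  2·9 + 1 = 19  −1 ⇒ G_5=18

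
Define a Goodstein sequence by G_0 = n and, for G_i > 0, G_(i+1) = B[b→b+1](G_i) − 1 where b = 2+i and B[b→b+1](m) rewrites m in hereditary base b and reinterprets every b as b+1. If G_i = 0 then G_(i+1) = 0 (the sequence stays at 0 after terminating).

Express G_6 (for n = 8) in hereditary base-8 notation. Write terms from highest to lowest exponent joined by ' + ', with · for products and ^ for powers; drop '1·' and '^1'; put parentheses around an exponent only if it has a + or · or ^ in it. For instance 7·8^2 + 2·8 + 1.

G_0=8  [base 2] 2^(2 + 1)  →[2↦3]→  3^(3 + 1) = 81  −1 ⇒ G_1=80
G_1=80  [base 3] 2·3^3 + 2·3^2 + 2·3 + 2  →[3↦4]→  2·4^4 + 2·4^2 + 2·4 + 2 = 554  −1 ⇒ G_2=553
G_2=553  [base 4] 2·4^4 + 2·4^2 + 2·4 + 1  →[4↦5]→  2·5^5 + 2·5^2 + 2·5 + 1 = 6311  −1 ⇒ G_3=6310
G_3=6310  [base 5] 2·5^5 + 2·5^2 + 2·5  →[5↦6]→  2·6^6 + 2·6^2 + 2·6 = 93396  −1 ⇒ G_4=93395
G_4=93395  [base 6] 2·6^6 + 2·6^2 + 6 + 5  →[6↦7]→  2·7^7 + 2·7^2 + 7 + 5 = 1647196  −1 ⇒ G_5=1647195
G_5=1647195  [base 7] 2·7^7 + 2·7^2 + 7 + 4  →[7↦8]→  2·8^8 + 2·8^2 + 8 + 4 = 33554572  −1 ⇒ G_6=33554571
G_6=33554571  [base 8] 2·8^8 + 2·8^2 + 8 + 3  →[8↦9]→  2·9^9 + 2·9^2 + 9 + 3 = 774841152  −1 ⇒ G_7=774841151

2·8^8 + 2·8^2 + 8 + 3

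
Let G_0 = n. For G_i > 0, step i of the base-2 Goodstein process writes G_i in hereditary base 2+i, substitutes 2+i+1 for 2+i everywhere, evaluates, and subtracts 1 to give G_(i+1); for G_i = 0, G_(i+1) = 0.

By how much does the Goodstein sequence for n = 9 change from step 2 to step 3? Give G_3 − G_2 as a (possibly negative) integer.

8819

G_0=9  [base 2] 2^(2 + 1) + 1  →[2↦3]→  3^(3 + 1) + 1 = 82  −1 ⇒ G_1=81
G_1=81  [base 3] 3^(3 + 1)  →[3↦4]→  4^(4 + 1) = 1024  −1 ⇒ G_2=1023
G_2=1023  [base 4] 3·4^4 + 3·4^3 + 3·4^2 + 3·4 + 3  →[4↦5]→  3·5^5 + 3·5^3 + 3·5^2 + 3·5 + 3 = 9843  −1 ⇒ G_3=9842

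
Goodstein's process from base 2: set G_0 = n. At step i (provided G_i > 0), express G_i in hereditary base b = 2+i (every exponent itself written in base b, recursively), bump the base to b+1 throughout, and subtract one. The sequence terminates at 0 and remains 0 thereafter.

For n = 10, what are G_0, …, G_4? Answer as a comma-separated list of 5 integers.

(0) 10|_2 = 2^(2 + 1) + 2 ↦ 3^(3 + 1) + 3|_3 = 84 ⇒ 83
(1) 83|_3 = 3^(3 + 1) + 2 ↦ 4^(4 + 1) + 2|_4 = 1026 ⇒ 1025
(2) 1025|_4 = 4^(4 + 1) + 1 ↦ 5^(5 + 1) + 1|_5 = 15626 ⇒ 15625
(3) 15625|_5 = 5^(5 + 1) ↦ 6^(6 + 1)|_6 = 279936 ⇒ 279935

10, 83, 1025, 15625, 279935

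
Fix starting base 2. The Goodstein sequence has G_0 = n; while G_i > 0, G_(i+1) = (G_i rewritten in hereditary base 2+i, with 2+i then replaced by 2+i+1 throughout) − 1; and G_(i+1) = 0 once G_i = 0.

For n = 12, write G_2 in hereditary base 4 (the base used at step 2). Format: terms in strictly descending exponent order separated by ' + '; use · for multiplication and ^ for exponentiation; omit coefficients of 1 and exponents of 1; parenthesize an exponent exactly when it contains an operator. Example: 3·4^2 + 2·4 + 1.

base 2: 12 = 2^(2 + 1) + 2^2; at 3: 3^(3 + 1) + 3^3 = 108; next = 107
base 3: 107 = 3^(3 + 1) + 2·3^2 + 2·3 + 2; at 4: 4^(4 + 1) + 2·4^2 + 2·4 + 2 = 1066; next = 1065

4^(4 + 1) + 2·4^2 + 2·4 + 1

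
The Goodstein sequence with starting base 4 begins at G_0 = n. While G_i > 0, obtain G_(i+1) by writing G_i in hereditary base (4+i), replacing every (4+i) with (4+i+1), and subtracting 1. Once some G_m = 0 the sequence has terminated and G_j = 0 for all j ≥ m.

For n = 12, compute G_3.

base 4: 12 = 3·4; at 5: 3·5 = 15; next = 14
base 5: 14 = 2·5 + 4; at 6: 2·6 + 4 = 16; next = 15
base 6: 15 = 2·6 + 3; at 7: 2·7 + 3 = 17; next = 16
base 7: 16 = 2·7 + 2; at 8: 2·8 + 2 = 18; next = 17

16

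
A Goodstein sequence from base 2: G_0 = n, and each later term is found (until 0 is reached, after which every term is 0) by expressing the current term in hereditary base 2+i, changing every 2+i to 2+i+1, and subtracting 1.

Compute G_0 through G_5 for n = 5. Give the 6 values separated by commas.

5, 27, 255, 467, 775, 1197

i=0: 5 = 2^2 + 1 (b=2); 2→3: 3^3 + 1 = 28; 28−1 = 27
i=1: 27 = 3^3 (b=3); 3→4: 4^4 = 256; 256−1 = 255
i=2: 255 = 3·4^3 + 3·4^2 + 3·4 + 3 (b=4); 4→5: 3·5^3 + 3·5^2 + 3·5 + 3 = 468; 468−1 = 467
i=3: 467 = 3·5^3 + 3·5^2 + 3·5 + 2 (b=5); 5→6: 3·6^3 + 3·6^2 + 3·6 + 2 = 776; 776−1 = 775
i=4: 775 = 3·6^3 + 3·6^2 + 3·6 + 1 (b=6); 6→7: 3·7^3 + 3·7^2 + 3·7 + 1 = 1198; 1198−1 = 1197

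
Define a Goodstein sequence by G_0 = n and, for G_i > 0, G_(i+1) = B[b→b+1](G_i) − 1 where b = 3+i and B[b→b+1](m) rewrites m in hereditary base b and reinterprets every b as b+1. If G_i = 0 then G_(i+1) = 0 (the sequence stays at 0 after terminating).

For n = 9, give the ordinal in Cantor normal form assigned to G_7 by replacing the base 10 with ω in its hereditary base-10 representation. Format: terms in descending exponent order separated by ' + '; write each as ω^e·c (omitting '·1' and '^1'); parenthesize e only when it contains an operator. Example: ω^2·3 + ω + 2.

9 —HB3→ 3^2 —bump→ 4^2 = 16 —(−1)→ 15
15 —HB4→ 3·4 + 3 —bump→ 3·5 + 3 = 18 —(−1)→ 17
17 —HB5→ 3·5 + 2 —bump→ 3·6 + 2 = 20 —(−1)→ 19
19 —HB6→ 3·6 + 1 —bump→ 3·7 + 1 = 22 —(−1)→ 21
21 —HB7→ 3·7 —bump→ 3·8 = 24 —(−1)→ 23
23 —HB8→ 2·8 + 7 —bump→ 2·9 + 7 = 25 —(−1)→ 24
24 —HB9→ 2·9 + 6 —bump→ 2·10 + 6 = 26 —(−1)→ 25
25 —HB10→ 2·10 + 5 —bump→ 2·11 + 5 = 27 —(−1)→ 26

ω·2 + 5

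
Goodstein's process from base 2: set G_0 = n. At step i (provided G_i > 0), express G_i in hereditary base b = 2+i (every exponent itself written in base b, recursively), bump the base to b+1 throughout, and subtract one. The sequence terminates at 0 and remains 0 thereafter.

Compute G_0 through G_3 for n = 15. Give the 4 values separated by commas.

step 0: 15 = 2^(2 + 1) + 2^2 + 2 + 1; sub 3 for 2: 3^(3 + 1) + 3^3 + 3 + 1; = 112; G_1 = 112−1 = 111
step 1: 111 = 3^(3 + 1) + 3^3 + 3; sub 4 for 3: 4^(4 + 1) + 4^4 + 4; = 1284; G_2 = 1284−1 = 1283
step 2: 1283 = 4^(4 + 1) + 4^4 + 3; sub 5 for 4: 5^(5 + 1) + 5^5 + 3; = 18753; G_3 = 18753−1 = 18752

15, 111, 1283, 18752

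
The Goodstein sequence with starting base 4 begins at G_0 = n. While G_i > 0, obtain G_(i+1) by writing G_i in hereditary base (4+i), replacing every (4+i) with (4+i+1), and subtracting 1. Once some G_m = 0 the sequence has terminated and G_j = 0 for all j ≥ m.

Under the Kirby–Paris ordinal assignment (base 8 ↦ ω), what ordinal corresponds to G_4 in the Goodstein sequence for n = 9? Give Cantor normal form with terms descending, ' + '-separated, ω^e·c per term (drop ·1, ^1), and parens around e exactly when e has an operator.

G_0=9  [base 4] 2·4 + 1  →[4↦5]→  2·5 + 1 = 11  −1 ⇒ G_1=10
G_1=10  [base 5] 2·5  →[5↦6]→  2·6 = 12  −1 ⇒ G_2=11
G_2=11  [base 6] 6 + 5  →[6↦7]→  7 + 5 = 12  −1 ⇒ G_3=11
G_3=11  [base 7] 7 + 4  →[7↦8]→  8 + 4 = 12  −1 ⇒ G_4=11
G_4=11  [base 8] 8 + 3  →[8↦9]→  9 + 3 = 12  −1 ⇒ G_5=11

ω + 3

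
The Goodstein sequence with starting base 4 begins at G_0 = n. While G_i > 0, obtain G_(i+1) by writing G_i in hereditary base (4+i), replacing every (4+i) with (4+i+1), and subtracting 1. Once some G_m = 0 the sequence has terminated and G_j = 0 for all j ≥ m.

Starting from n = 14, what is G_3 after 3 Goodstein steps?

20

[0] 14 ≡ 3·4 + 2 (base 4). Lift 5: 17. −1: 16.
[1] 16 ≡ 3·5 + 1 (base 5). Lift 6: 19. −1: 18.
[2] 18 ≡ 3·6 (base 6). Lift 7: 21. −1: 20.
[3] 20 ≡ 2·7 + 6 (base 7). Lift 8: 22. −1: 21.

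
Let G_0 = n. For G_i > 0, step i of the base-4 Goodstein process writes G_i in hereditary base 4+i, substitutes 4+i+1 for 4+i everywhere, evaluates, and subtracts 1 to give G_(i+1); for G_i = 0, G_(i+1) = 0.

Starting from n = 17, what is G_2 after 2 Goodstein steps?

base 4: 17 = 4^2 + 1; at 5: 5^2 + 1 = 26; next = 25
base 5: 25 = 5^2; at 6: 6^2 = 36; next = 35
base 6: 35 = 5·6 + 5; at 7: 5·7 + 5 = 40; next = 39

35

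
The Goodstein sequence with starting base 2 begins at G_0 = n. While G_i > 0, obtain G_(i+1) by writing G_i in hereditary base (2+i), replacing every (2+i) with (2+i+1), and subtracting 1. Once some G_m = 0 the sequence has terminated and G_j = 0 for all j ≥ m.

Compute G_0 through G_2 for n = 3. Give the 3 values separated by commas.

3, 3, 3

base 2: 3 = 2 + 1; at 3: 3 + 1 = 4; next = 3
base 3: 3 = 3; at 4: 4 = 4; next = 3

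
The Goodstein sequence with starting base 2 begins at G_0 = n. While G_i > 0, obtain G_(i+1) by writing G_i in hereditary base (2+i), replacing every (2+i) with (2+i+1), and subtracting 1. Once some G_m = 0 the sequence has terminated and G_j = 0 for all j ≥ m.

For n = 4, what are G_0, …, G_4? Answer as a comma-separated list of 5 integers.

i=0: 4 = 2^2 (b=2); 2→3: 3^3 = 27; 27−1 = 26
i=1: 26 = 2·3^2 + 2·3 + 2 (b=3); 3→4: 2·4^2 + 2·4 + 2 = 42; 42−1 = 41
i=2: 41 = 2·4^2 + 2·4 + 1 (b=4); 4→5: 2·5^2 + 2·5 + 1 = 61; 61−1 = 60
i=3: 60 = 2·5^2 + 2·5 (b=5); 5→6: 2·6^2 + 2·6 = 84; 84−1 = 83

4, 26, 41, 60, 83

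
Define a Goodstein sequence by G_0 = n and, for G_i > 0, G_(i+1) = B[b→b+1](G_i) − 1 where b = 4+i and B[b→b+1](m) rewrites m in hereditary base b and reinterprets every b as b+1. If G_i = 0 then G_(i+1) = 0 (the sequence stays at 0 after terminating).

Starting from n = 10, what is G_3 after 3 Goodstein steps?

step 0: 10 = 2·4 + 2; sub 5 for 4: 2·5 + 2; = 12; G_1 = 12−1 = 11
step 1: 11 = 2·5 + 1; sub 6 for 5: 2·6 + 1; = 13; G_2 = 13−1 = 12
step 2: 12 = 2·6; sub 7 for 6: 2·7; = 14; G_3 = 14−1 = 13
step 3: 13 = 7 + 6; sub 8 for 7: 8 + 6; = 14; G_4 = 14−1 = 13

13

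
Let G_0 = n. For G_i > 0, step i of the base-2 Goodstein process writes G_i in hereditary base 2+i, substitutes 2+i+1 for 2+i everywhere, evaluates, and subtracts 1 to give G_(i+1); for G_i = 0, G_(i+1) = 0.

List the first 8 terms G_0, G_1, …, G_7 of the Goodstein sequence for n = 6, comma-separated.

step 0: 6 = 2^2 + 2; sub 3 for 2: 3^3 + 3; = 30; G_1 = 30−1 = 29
step 1: 29 = 3^3 + 2; sub 4 for 3: 4^4 + 2; = 258; G_2 = 258−1 = 257
step 2: 257 = 4^4 + 1; sub 5 for 4: 5^5 + 1; = 3126; G_3 = 3126−1 = 3125
step 3: 3125 = 5^5; sub 6 for 5: 6^6; = 46656; G_4 = 46656−1 = 46655
step 4: 46655 = 5·6^5 + 5·6^4 + 5·6^3 + 5·6^2 + 5·6 + 5; sub 7 for 6: 5·7^5 + 5·7^4 + 5·7^3 + 5·7^2 + 5·7 + 5; = 98040; G_5 = 98040−1 = 98039
step 5: 98039 = 5·7^5 + 5·7^4 + 5·7^3 + 5·7^2 + 5·7 + 4; sub 8 for 7: 5·8^5 + 5·8^4 + 5·8^3 + 5·8^2 + 5·8 + 4; = 187244; G_6 = 187244−1 = 187243
step 6: 187243 = 5·8^5 + 5·8^4 + 5·8^3 + 5·8^2 + 5·8 + 3; sub 9 for 8: 5·9^5 + 5·9^4 + 5·9^3 + 5·9^2 + 5·9 + 3; = 332148; G_7 = 332148−1 = 332147

6, 29, 257, 3125, 46655, 98039, 187243, 332147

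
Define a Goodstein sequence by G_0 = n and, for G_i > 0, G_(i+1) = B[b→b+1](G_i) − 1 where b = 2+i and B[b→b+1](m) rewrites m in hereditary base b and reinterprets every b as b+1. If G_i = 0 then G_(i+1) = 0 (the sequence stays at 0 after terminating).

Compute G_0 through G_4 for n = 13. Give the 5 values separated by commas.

base 2: 13 = 2^(2 + 1) + 2^2 + 1; at 3: 3^(3 + 1) + 3^3 + 1 = 109; next = 108
base 3: 108 = 3^(3 + 1) + 3^3; at 4: 4^(4 + 1) + 4^4 = 1280; next = 1279
base 4: 1279 = 4^(4 + 1) + 3·4^3 + 3·4^2 + 3·4 + 3; at 5: 5^(5 + 1) + 3·5^3 + 3·5^2 + 3·5 + 3 = 16093; next = 16092
base 5: 16092 = 5^(5 + 1) + 3·5^3 + 3·5^2 + 3·5 + 2; at 6: 6^(6 + 1) + 3·6^3 + 3·6^2 + 3·6 + 2 = 280712; next = 280711

13, 108, 1279, 16092, 280711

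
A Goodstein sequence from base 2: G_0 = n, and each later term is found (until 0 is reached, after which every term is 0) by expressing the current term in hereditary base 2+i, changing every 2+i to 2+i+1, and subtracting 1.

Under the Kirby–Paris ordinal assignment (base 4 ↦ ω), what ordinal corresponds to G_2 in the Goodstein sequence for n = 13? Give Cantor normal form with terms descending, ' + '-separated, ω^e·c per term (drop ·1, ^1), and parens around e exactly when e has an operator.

(0) 13|_2 = 2^(2 + 1) + 2^2 + 1 ↦ 3^(3 + 1) + 3^3 + 1|_3 = 109 ⇒ 108
(1) 108|_3 = 3^(3 + 1) + 3^3 ↦ 4^(4 + 1) + 4^4|_4 = 1280 ⇒ 1279
(2) 1279|_4 = 4^(4 + 1) + 3·4^3 + 3·4^2 + 3·4 + 3 ↦ 5^(5 + 1) + 3·5^3 + 3·5^2 + 3·5 + 3|_5 = 16093 ⇒ 16092

ω^(ω + 1) + ω^3·3 + ω^2·3 + ω·3 + 3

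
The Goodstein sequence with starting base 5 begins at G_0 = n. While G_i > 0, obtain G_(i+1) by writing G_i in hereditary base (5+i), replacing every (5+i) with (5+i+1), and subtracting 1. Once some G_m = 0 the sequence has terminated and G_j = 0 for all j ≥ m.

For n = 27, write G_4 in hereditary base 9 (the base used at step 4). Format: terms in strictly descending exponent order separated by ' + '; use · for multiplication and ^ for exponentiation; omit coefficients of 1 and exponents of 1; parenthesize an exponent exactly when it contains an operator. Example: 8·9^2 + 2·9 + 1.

7·9 + 6

G_0=27  [base 5] 5^2 + 2  →[5↦6]→  6^2 + 2 = 38  −1 ⇒ G_1=37
G_1=37  [base 6] 6^2 + 1  →[6↦7]→  7^2 + 1 = 50  −1 ⇒ G_2=49
G_2=49  [base 7] 7^2  →[7↦8]→  8^2 = 64  −1 ⇒ G_3=63
G_3=63  [base 8] 7·8 + 7  →[8↦9]→  7·9 + 7 = 70  −1 ⇒ G_4=69
G_4=69  [base 9] 7·9 + 6  →[9↦10]→  7·10 + 6 = 76  −1 ⇒ G_5=75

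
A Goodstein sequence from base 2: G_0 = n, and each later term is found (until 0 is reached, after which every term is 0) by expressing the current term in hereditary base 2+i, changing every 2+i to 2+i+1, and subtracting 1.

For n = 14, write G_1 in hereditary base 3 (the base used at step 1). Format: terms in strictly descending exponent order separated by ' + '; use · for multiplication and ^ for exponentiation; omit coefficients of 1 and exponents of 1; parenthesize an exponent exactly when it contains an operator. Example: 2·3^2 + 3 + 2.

step 0: 14 = 2^(2 + 1) + 2^2 + 2; sub 3 for 2: 3^(3 + 1) + 3^3 + 3; = 111; G_1 = 111−1 = 110
step 1: 110 = 3^(3 + 1) + 3^3 + 2; sub 4 for 3: 4^(4 + 1) + 4^4 + 2; = 1282; G_2 = 1282−1 = 1281

3^(3 + 1) + 3^3 + 2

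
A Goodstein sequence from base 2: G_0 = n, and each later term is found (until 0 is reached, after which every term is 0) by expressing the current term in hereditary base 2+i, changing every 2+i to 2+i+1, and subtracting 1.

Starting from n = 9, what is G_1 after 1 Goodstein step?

81

i=0: 9 = 2^(2 + 1) + 1 (b=2); 2→3: 3^(3 + 1) + 1 = 82; 82−1 = 81
i=1: 81 = 3^(3 + 1) (b=3); 3→4: 4^(4 + 1) = 1024; 1024−1 = 1023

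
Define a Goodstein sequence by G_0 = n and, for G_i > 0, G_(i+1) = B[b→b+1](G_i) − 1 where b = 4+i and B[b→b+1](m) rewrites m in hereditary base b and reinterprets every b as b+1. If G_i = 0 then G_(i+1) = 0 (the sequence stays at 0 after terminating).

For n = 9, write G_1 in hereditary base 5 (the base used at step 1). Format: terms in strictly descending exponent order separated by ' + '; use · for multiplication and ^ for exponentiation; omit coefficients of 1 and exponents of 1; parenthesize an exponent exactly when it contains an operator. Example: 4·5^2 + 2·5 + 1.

2·5

i=0: 9 = 2·4 + 1 (b=4); 4→5: 2·5 + 1 = 11; 11−1 = 10
i=1: 10 = 2·5 (b=5); 5→6: 2·6 = 12; 12−1 = 11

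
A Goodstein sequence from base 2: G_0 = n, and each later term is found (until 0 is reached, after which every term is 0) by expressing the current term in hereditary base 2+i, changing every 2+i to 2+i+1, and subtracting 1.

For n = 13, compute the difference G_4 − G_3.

264619

(0) 13|_2 = 2^(2 + 1) + 2^2 + 1 ↦ 3^(3 + 1) + 3^3 + 1|_3 = 109 ⇒ 108
(1) 108|_3 = 3^(3 + 1) + 3^3 ↦ 4^(4 + 1) + 4^4|_4 = 1280 ⇒ 1279
(2) 1279|_4 = 4^(4 + 1) + 3·4^3 + 3·4^2 + 3·4 + 3 ↦ 5^(5 + 1) + 3·5^3 + 3·5^2 + 3·5 + 3|_5 = 16093 ⇒ 16092
(3) 16092|_5 = 5^(5 + 1) + 3·5^3 + 3·5^2 + 3·5 + 2 ↦ 6^(6 + 1) + 3·6^3 + 3·6^2 + 3·6 + 2|_6 = 280712 ⇒ 280711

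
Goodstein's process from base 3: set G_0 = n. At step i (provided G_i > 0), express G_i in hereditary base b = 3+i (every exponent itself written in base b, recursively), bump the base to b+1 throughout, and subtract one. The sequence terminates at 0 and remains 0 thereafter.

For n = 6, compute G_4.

7

[0] 6 ≡ 2·3 (base 3). Lift 4: 8. −1: 7.
[1] 7 ≡ 4 + 3 (base 4). Lift 5: 8. −1: 7.
[2] 7 ≡ 5 + 2 (base 5). Lift 6: 8. −1: 7.
[3] 7 ≡ 6 + 1 (base 6). Lift 7: 8. −1: 7.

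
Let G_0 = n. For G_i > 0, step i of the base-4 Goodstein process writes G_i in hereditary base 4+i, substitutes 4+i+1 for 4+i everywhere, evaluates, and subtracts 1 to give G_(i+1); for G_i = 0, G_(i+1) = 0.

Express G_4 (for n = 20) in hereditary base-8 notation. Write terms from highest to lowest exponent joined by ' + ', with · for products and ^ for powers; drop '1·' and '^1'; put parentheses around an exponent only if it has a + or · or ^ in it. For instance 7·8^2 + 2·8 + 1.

G_0 = 20. HB_4(20) = 4^2 + 4. Bump = 30. G_1 = 29.
G_1 = 29. HB_5(29) = 5^2 + 4. Bump = 40. G_2 = 39.
G_2 = 39. HB_6(39) = 6^2 + 3. Bump = 52. G_3 = 51.
G_3 = 51. HB_7(51) = 7^2 + 2. Bump = 66. G_4 = 65.
G_4 = 65. HB_8(65) = 8^2 + 1. Bump = 82. G_5 = 81.

8^2 + 1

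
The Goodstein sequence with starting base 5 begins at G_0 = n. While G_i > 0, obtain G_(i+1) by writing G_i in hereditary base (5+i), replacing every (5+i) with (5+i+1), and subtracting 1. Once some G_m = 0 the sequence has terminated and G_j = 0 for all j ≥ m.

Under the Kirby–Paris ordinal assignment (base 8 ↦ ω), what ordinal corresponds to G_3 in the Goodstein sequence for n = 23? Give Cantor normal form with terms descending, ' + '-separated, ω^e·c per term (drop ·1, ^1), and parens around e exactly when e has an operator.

G_0 = 23. HB_5(23) = 4·5 + 3. Bump = 27. G_1 = 26.
G_1 = 26. HB_6(26) = 4·6 + 2. Bump = 30. G_2 = 29.
G_2 = 29. HB_7(29) = 4·7 + 1. Bump = 33. G_3 = 32.

ω·4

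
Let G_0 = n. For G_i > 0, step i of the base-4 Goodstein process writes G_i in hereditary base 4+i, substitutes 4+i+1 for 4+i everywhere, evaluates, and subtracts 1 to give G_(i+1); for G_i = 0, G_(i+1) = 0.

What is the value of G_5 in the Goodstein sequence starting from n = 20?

(0) 20|_4 = 4^2 + 4 ↦ 5^2 + 5|_5 = 30 ⇒ 29
(1) 29|_5 = 5^2 + 4 ↦ 6^2 + 4|_6 = 40 ⇒ 39
(2) 39|_6 = 6^2 + 3 ↦ 7^2 + 3|_7 = 52 ⇒ 51
(3) 51|_7 = 7^2 + 2 ↦ 8^2 + 2|_8 = 66 ⇒ 65
(4) 65|_8 = 8^2 + 1 ↦ 9^2 + 1|_9 = 82 ⇒ 81
(5) 81|_9 = 9^2 ↦ 10^2|_10 = 100 ⇒ 99

81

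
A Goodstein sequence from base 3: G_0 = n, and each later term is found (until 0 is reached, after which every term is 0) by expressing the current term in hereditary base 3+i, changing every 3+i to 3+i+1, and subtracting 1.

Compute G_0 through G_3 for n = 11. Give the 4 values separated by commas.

(0) 11|_3 = 3^2 + 2 ↦ 4^2 + 2|_4 = 18 ⇒ 17
(1) 17|_4 = 4^2 + 1 ↦ 5^2 + 1|_5 = 26 ⇒ 25
(2) 25|_5 = 5^2 ↦ 6^2|_6 = 36 ⇒ 35

11, 17, 25, 35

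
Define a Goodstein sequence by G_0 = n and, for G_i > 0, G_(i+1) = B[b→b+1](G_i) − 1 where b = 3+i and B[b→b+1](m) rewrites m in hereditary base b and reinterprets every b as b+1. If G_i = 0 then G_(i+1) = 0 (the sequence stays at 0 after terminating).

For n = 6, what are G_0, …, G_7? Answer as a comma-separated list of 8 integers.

(0) 6|_3 = 2·3 ↦ 2·4|_4 = 8 ⇒ 7
(1) 7|_4 = 4 + 3 ↦ 5 + 3|_5 = 8 ⇒ 7
(2) 7|_5 = 5 + 2 ↦ 6 + 2|_6 = 8 ⇒ 7
(3) 7|_6 = 6 + 1 ↦ 7 + 1|_7 = 8 ⇒ 7
(4) 7|_7 = 7 ↦ 8|_8 = 8 ⇒ 7
(5) 7|_8 = 7 ↦ 7|_9 = 7 ⇒ 6
(6) 6|_9 = 6 ↦ 6|_10 = 6 ⇒ 5

6, 7, 7, 7, 7, 7, 6, 5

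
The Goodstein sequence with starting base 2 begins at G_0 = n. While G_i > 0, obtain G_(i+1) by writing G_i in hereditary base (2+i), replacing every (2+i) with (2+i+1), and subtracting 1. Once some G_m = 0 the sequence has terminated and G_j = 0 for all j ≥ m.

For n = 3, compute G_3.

(0) 3|_2 = 2 + 1 ↦ 3 + 1|_3 = 4 ⇒ 3
(1) 3|_3 = 3 ↦ 4|_4 = 4 ⇒ 3
(2) 3|_4 = 3 ↦ 3|_5 = 3 ⇒ 2
(3) 2|_5 = 2 ↦ 2|_6 = 2 ⇒ 1

2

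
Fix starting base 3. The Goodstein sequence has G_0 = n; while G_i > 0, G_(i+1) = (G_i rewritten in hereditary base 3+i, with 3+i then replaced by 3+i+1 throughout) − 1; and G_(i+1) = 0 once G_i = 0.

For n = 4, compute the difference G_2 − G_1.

0

step 0: 4 = 3 + 1; sub 4 for 3: 4 + 1; = 5; G_1 = 5−1 = 4
step 1: 4 = 4; sub 5 for 4: 5; = 5; G_2 = 5−1 = 4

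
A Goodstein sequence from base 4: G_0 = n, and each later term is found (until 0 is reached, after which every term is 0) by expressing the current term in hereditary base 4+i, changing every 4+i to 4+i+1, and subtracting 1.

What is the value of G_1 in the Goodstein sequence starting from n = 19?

27

G_0 = 19. HB_4(19) = 4^2 + 3. Bump = 28. G_1 = 27.
G_1 = 27. HB_5(27) = 5^2 + 2. Bump = 38. G_2 = 37.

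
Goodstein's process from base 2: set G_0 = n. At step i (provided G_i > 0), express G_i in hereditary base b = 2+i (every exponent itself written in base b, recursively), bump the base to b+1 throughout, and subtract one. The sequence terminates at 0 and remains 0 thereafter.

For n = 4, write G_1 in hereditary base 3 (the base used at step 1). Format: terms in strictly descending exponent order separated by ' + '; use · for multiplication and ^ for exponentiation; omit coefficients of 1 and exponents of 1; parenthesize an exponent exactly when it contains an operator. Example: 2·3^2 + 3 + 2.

base 2: 4 = 2^2; at 3: 3^3 = 27; next = 26
base 3: 26 = 2·3^2 + 2·3 + 2; at 4: 2·4^2 + 2·4 + 2 = 42; next = 41

2·3^2 + 2·3 + 2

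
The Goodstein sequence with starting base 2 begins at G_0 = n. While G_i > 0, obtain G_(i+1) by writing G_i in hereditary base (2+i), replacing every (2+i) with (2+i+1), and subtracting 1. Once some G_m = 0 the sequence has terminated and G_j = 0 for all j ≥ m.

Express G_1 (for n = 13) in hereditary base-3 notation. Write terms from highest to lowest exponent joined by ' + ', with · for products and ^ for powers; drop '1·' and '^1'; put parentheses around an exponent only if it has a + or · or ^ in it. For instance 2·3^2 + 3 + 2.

step 0: 13 = 2^(2 + 1) + 2^2 + 1; sub 3 for 2: 3^(3 + 1) + 3^3 + 1; = 109; G_1 = 109−1 = 108
step 1: 108 = 3^(3 + 1) + 3^3; sub 4 for 3: 4^(4 + 1) + 4^4; = 1280; G_2 = 1280−1 = 1279

3^(3 + 1) + 3^3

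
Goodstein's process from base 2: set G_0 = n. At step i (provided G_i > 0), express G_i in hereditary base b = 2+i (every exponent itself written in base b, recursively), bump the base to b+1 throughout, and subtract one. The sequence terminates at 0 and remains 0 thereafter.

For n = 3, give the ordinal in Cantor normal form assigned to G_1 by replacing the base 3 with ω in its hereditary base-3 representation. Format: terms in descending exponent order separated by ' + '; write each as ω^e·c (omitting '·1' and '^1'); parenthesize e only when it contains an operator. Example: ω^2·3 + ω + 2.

ω

3 —HB2→ 2 + 1 —bump→ 3 + 1 = 4 —(−1)→ 3
3 —HB3→ 3 —bump→ 4 = 4 —(−1)→ 3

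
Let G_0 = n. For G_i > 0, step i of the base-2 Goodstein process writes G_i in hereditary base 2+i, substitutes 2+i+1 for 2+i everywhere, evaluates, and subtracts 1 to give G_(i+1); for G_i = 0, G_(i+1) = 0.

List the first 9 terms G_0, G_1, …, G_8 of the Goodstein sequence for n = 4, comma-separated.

4, 26, 41, 60, 83, 109, 139, 173, 211

i=0: 4 = 2^2 (b=2); 2→3: 3^3 = 27; 27−1 = 26
i=1: 26 = 2·3^2 + 2·3 + 2 (b=3); 3→4: 2·4^2 + 2·4 + 2 = 42; 42−1 = 41
i=2: 41 = 2·4^2 + 2·4 + 1 (b=4); 4→5: 2·5^2 + 2·5 + 1 = 61; 61−1 = 60
i=3: 60 = 2·5^2 + 2·5 (b=5); 5→6: 2·6^2 + 2·6 = 84; 84−1 = 83
i=4: 83 = 2·6^2 + 6 + 5 (b=6); 6→7: 2·7^2 + 7 + 5 = 110; 110−1 = 109
i=5: 109 = 2·7^2 + 7 + 4 (b=7); 7→8: 2·8^2 + 8 + 4 = 140; 140−1 = 139
i=6: 139 = 2·8^2 + 8 + 3 (b=8); 8→9: 2·9^2 + 9 + 3 = 174; 174−1 = 173
i=7: 173 = 2·9^2 + 9 + 2 (b=9); 9→10: 2·10^2 + 10 + 2 = 212; 212−1 = 211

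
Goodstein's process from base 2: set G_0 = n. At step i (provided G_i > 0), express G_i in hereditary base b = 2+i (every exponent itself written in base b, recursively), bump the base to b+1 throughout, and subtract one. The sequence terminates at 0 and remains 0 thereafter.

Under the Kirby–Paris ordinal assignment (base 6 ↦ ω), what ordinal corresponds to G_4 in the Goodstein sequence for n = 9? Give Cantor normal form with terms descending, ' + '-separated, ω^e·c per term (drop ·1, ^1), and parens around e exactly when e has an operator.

ω^ω·3 + ω^3·3 + ω^2·3 + ω·3 + 1

G_0=9  [base 2] 2^(2 + 1) + 1  →[2↦3]→  3^(3 + 1) + 1 = 82  −1 ⇒ G_1=81
G_1=81  [base 3] 3^(3 + 1)  →[3↦4]→  4^(4 + 1) = 1024  −1 ⇒ G_2=1023
G_2=1023  [base 4] 3·4^4 + 3·4^3 + 3·4^2 + 3·4 + 3  →[4↦5]→  3·5^5 + 3·5^3 + 3·5^2 + 3·5 + 3 = 9843  −1 ⇒ G_3=9842
G_3=9842  [base 5] 3·5^5 + 3·5^3 + 3·5^2 + 3·5 + 2  →[5↦6]→  3·6^6 + 3·6^3 + 3·6^2 + 3·6 + 2 = 140744  −1 ⇒ G_4=140743
G_4=140743  [base 6] 3·6^6 + 3·6^3 + 3·6^2 + 3·6 + 1  →[6↦7]→  3·7^7 + 3·7^3 + 3·7^2 + 3·7 + 1 = 2471827  −1 ⇒ G_5=2471826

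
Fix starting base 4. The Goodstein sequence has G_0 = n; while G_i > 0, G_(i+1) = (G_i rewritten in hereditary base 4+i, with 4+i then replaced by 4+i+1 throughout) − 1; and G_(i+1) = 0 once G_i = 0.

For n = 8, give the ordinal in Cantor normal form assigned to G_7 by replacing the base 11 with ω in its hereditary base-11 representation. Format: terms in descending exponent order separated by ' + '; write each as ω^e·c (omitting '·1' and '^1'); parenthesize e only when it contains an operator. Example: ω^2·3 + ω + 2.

step 0: 8 = 2·4; sub 5 for 4: 2·5; = 10; G_1 = 10−1 = 9
step 1: 9 = 5 + 4; sub 6 for 5: 6 + 4; = 10; G_2 = 10−1 = 9
step 2: 9 = 6 + 3; sub 7 for 6: 7 + 3; = 10; G_3 = 10−1 = 9
step 3: 9 = 7 + 2; sub 8 for 7: 8 + 2; = 10; G_4 = 10−1 = 9
step 4: 9 = 8 + 1; sub 9 for 8: 9 + 1; = 10; G_5 = 10−1 = 9
step 5: 9 = 9; sub 10 for 9: 10; = 10; G_6 = 10−1 = 9
step 6: 9 = 9; sub 11 for 10: 9; = 9; G_7 = 9−1 = 8
step 7: 8 = 8; sub 12 for 11: 8; = 8; G_8 = 8−1 = 7

8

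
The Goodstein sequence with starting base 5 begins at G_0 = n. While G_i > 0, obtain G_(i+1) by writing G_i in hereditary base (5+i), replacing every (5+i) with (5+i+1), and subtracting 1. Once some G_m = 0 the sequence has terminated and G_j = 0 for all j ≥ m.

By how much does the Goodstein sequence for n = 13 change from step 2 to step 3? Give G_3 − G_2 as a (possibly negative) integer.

[0] 13 ≡ 2·5 + 3 (base 5). Lift 6: 15. −1: 14.
[1] 14 ≡ 2·6 + 2 (base 6). Lift 7: 16. −1: 15.
[2] 15 ≡ 2·7 + 1 (base 7). Lift 8: 17. −1: 16.

1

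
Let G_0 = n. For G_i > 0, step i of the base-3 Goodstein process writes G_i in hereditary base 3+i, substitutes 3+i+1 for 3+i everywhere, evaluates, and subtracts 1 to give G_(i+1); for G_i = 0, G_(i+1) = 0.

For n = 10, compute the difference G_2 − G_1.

8

[0] 10 ≡ 3^2 + 1 (base 3). Lift 4: 17. −1: 16.
[1] 16 ≡ 4^2 (base 4). Lift 5: 25. −1: 24.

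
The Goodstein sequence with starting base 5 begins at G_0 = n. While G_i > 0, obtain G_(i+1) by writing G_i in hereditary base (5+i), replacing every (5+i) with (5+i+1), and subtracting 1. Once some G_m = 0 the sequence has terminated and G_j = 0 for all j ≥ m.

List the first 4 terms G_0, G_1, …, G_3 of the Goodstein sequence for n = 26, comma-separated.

G_0=26  [base 5] 5^2 + 1  →[5↦6]→  6^2 + 1 = 37  −1 ⇒ G_1=36
G_1=36  [base 6] 6^2  →[6↦7]→  7^2 = 49  −1 ⇒ G_2=48
G_2=48  [base 7] 6·7 + 6  →[7↦8]→  6·8 + 6 = 54  −1 ⇒ G_3=53

26, 36, 48, 53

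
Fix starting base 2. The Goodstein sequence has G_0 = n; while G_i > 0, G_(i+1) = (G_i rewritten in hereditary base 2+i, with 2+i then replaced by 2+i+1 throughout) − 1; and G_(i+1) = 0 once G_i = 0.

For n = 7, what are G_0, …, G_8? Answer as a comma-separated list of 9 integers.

(0) 7|_2 = 2^2 + 2 + 1 ↦ 3^3 + 3 + 1|_3 = 31 ⇒ 30
(1) 30|_3 = 3^3 + 3 ↦ 4^4 + 4|_4 = 260 ⇒ 259
(2) 259|_4 = 4^4 + 3 ↦ 5^5 + 3|_5 = 3128 ⇒ 3127
(3) 3127|_5 = 5^5 + 2 ↦ 6^6 + 2|_6 = 46658 ⇒ 46657
(4) 46657|_6 = 6^6 + 1 ↦ 7^7 + 1|_7 = 823544 ⇒ 823543
(5) 823543|_7 = 7^7 ↦ 8^8|_8 = 16777216 ⇒ 16777215
(6) 16777215|_8 = 7·8^7 + 7·8^6 + 7·8^5 + 7·8^4 + 7·8^3 + 7·8^2 + 7·8 + 7 ↦ 7·9^7 + 7·9^6 + 7·9^5 + 7·9^4 + 7·9^3 + 7·9^2 + 7·9 + 7|_9 = 37665880 ⇒ 37665879
(7) 37665879|_9 = 7·9^7 + 7·9^6 + 7·9^5 + 7·9^4 + 7·9^3 + 7·9^2 + 7·9 + 6 ↦ 7·10^7 + 7·10^6 + 7·10^5 + 7·10^4 + 7·10^3 + 7·10^2 + 7·10 + 6|_10 = 77777776 ⇒ 77777775

7, 30, 259, 3127, 46657, 823543, 16777215, 37665879, 77777775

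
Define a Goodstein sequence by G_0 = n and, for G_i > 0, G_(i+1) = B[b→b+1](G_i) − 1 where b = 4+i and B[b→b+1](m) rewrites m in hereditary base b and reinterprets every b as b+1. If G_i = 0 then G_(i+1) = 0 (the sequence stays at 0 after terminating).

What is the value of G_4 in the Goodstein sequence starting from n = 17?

17 —HB4→ 4^2 + 1 —bump→ 5^2 + 1 = 26 —(−1)→ 25
25 —HB5→ 5^2 —bump→ 6^2 = 36 —(−1)→ 35
35 —HB6→ 5·6 + 5 —bump→ 5·7 + 5 = 40 —(−1)→ 39
39 —HB7→ 5·7 + 4 —bump→ 5·8 + 4 = 44 —(−1)→ 43

43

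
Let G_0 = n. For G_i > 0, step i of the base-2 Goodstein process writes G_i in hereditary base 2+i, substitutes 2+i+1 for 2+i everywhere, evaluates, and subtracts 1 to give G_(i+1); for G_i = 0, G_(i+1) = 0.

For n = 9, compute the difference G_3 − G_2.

9 —HB2→ 2^(2 + 1) + 1 —bump→ 3^(3 + 1) + 1 = 82 —(−1)→ 81
81 —HB3→ 3^(3 + 1) —bump→ 4^(4 + 1) = 1024 —(−1)→ 1023
1023 —HB4→ 3·4^4 + 3·4^3 + 3·4^2 + 3·4 + 3 —bump→ 3·5^5 + 3·5^3 + 3·5^2 + 3·5 + 3 = 9843 —(−1)→ 9842

8819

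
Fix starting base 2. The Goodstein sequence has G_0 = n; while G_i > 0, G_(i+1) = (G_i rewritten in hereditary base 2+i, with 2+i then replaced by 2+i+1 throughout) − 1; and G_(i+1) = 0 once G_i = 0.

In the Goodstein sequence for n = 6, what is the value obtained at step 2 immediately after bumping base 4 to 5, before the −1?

3126

G_0 = 6. HB_2(6) = 2^2 + 2. Bump = 30. G_1 = 29.
G_1 = 29. HB_3(29) = 3^3 + 2. Bump = 258. G_2 = 257.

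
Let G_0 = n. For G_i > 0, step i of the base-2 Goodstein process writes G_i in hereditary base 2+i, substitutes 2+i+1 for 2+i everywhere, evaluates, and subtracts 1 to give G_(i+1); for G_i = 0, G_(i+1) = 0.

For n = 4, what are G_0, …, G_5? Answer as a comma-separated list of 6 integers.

i=0: 4 = 2^2 (b=2); 2→3: 3^3 = 27; 27−1 = 26
i=1: 26 = 2·3^2 + 2·3 + 2 (b=3); 3→4: 2·4^2 + 2·4 + 2 = 42; 42−1 = 41
i=2: 41 = 2·4^2 + 2·4 + 1 (b=4); 4→5: 2·5^2 + 2·5 + 1 = 61; 61−1 = 60
i=3: 60 = 2·5^2 + 2·5 (b=5); 5→6: 2·6^2 + 2·6 = 84; 84−1 = 83
i=4: 83 = 2·6^2 + 6 + 5 (b=6); 6→7: 2·7^2 + 7 + 5 = 110; 110−1 = 109

4, 26, 41, 60, 83, 109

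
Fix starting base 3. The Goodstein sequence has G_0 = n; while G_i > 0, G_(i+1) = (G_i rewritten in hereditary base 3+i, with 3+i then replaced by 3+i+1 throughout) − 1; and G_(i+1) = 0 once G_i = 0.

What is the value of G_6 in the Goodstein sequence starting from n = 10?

(0) 10|_3 = 3^2 + 1 ↦ 4^2 + 1|_4 = 17 ⇒ 16
(1) 16|_4 = 4^2 ↦ 5^2|_5 = 25 ⇒ 24
(2) 24|_5 = 4·5 + 4 ↦ 4·6 + 4|_6 = 28 ⇒ 27
(3) 27|_6 = 4·6 + 3 ↦ 4·7 + 3|_7 = 31 ⇒ 30
(4) 30|_7 = 4·7 + 2 ↦ 4·8 + 2|_8 = 34 ⇒ 33
(5) 33|_8 = 4·8 + 1 ↦ 4·9 + 1|_9 = 37 ⇒ 36

36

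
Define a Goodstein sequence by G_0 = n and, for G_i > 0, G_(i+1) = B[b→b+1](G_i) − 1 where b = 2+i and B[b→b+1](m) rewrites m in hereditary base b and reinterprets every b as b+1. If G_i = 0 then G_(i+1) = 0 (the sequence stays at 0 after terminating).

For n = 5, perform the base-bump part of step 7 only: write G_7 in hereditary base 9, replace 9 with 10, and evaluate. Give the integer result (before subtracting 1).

i=0: 5 = 2^2 + 1 (b=2); 2→3: 3^3 + 1 = 28; 28−1 = 27
i=1: 27 = 3^3 (b=3); 3→4: 4^4 = 256; 256−1 = 255
i=2: 255 = 3·4^3 + 3·4^2 + 3·4 + 3 (b=4); 4→5: 3·5^3 + 3·5^2 + 3·5 + 3 = 468; 468−1 = 467
i=3: 467 = 3·5^3 + 3·5^2 + 3·5 + 2 (b=5); 5→6: 3·6^3 + 3·6^2 + 3·6 + 2 = 776; 776−1 = 775
i=4: 775 = 3·6^3 + 3·6^2 + 3·6 + 1 (b=6); 6→7: 3·7^3 + 3·7^2 + 3·7 + 1 = 1198; 1198−1 = 1197
i=5: 1197 = 3·7^3 + 3·7^2 + 3·7 (b=7); 7→8: 3·8^3 + 3·8^2 + 3·8 = 1752; 1752−1 = 1751
i=6: 1751 = 3·8^3 + 3·8^2 + 2·8 + 7 (b=8); 8→9: 3·9^3 + 3·9^2 + 2·9 + 7 = 2455; 2455−1 = 2454
i=7: 2454 = 3·9^3 + 3·9^2 + 2·9 + 6 (b=9); 9→10: 3·10^3 + 3·10^2 + 2·10 + 6 = 3326; 3326−1 = 3325

3326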